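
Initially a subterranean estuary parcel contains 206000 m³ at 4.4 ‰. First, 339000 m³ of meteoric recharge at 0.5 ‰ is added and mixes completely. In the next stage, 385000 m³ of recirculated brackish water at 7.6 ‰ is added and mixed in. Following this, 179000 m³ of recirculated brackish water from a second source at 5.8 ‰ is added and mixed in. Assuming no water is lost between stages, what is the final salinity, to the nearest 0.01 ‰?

Mass of salt is conserved:
Initial salt = 206,000×4.4 = 906,400
After stage 1: salt = 906,400 + 339,000×0.5 = 1,075,900; volume = 545,000 m³; S = 1.974 ‰
After stage 2: salt = 1,075,900 + 385,000×7.6 = 4,001,900; volume = 930,000 m³; S = 4.303 ‰
After stage 3: salt = 4,001,900 + 179,000×5.8 = 5,040,100; volume = 1,109,000 m³
S = 5,040,100 / 1,109,000 = 4.5447 ‰

4.54 ‰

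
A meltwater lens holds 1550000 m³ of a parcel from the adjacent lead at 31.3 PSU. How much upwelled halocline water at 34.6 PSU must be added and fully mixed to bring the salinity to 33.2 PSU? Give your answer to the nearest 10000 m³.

2100000 m³

Salt balance: 1,550,000×31.3 + V×34.6 = (1,550,000+V)×33.2
48,515,000 + 34.6V = 51,460,000 + 33.2V
2,945,000 = 1.4V
V = 2,103,571.43 m³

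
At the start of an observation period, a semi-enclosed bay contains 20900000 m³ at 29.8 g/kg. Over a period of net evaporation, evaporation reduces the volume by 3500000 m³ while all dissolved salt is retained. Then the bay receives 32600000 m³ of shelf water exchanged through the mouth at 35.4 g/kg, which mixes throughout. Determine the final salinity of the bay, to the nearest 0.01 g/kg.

35.54 g/kg

After evaporation: salt = 20,900,000×29.8 = 622,820,000; volume = 20,900,000 − 3,500,000 = 17,400,000 m³
After mixing: salt = 622,820,000 + 32,600,000×35.4 = 1,776,860,000; volume = 17,400,000 + 32,600,000 = 50,000,000 m³
S = 1,776,860,000 / 50,000,000 = 35.5372 g/kg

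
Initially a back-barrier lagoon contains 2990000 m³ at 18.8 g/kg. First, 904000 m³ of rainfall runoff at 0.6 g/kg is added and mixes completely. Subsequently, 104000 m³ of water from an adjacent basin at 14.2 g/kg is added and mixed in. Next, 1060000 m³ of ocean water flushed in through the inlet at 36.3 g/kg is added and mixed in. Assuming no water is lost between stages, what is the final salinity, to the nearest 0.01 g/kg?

19.12 g/kg

Mass of salt is conserved:
Initial salt = 2,990,000×18.8 = 56,212,000
After stage 1: salt = 56,212,000 + 904,000×0.6 = 56,754,400; volume = 3,894,000 m³; S = 14.575 g/kg
After stage 2: salt = 56,754,400 + 104,000×14.2 = 58,231,200; volume = 3,998,000 m³; S = 14.565 g/kg
After stage 3: salt = 58,231,200 + 1,060,000×36.3 = 96,709,200; volume = 5,058,000 m³
S = 96,709,200 / 5,058,000 = 19.12 g/kg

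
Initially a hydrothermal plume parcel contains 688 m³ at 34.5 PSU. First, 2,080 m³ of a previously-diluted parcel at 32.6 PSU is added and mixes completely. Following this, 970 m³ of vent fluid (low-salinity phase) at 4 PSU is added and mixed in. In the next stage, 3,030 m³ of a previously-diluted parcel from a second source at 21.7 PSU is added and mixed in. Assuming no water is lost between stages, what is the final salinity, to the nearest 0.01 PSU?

23.81 PSU

Conserving salt mass:
Initial salt = 688×34.5 = 23,736
After stage 1: salt = 23,736 + 2,080×32.6 = 91,544; volume = 2,768 m³; S = 33.072 PSU
After stage 2: salt = 91,544 + 970×4 = 95,424; volume = 3,738 m³; S = 25.528 PSU
After stage 3: salt = 95,424 + 3,030×21.7 = 161,175; volume = 6,768 m³
S = 161,175 / 6,768 = 23.8143 PSU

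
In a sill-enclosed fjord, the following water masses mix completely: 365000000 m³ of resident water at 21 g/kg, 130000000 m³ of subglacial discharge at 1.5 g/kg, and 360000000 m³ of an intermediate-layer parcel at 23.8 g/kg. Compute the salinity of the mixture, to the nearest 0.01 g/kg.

By conservation of dissolved salt,
salt = 365,000,000×21 + 130,000,000×1.5 + 360,000,000×23.8 = 7,665,000,000 + 195,000,000 + 8,568,000,000 = 16,428,000,000
volume = 365,000,000 + 130,000,000 + 360,000,000 = 855,000,000 m³
S = 16,428,000,000 / 855,000,000 = 19.214 g/kg

19.21 g/kg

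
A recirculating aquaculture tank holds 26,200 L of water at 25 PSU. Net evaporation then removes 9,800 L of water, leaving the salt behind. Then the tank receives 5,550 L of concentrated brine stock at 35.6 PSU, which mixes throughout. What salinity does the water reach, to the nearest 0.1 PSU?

38.8 PSU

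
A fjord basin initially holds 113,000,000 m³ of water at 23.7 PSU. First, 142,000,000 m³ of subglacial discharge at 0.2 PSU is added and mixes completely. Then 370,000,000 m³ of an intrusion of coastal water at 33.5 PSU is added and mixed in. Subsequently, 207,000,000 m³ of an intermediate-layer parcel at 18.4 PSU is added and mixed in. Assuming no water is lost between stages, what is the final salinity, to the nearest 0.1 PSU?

Conserving salt mass:
Initial salt = 113,000,000×23.7 = 2,678,100,000
After stage 1: salt = 2,678,100,000 + 142,000,000×0.2 = 2,706,500,000; volume = 255,000,000 m³; S = 10.614 PSU
After stage 2: salt = 2,706,500,000 + 370,000,000×33.5 = 15,101,500,000; volume = 625,000,000 m³; S = 24.162 PSU
After stage 3: salt = 15,101,500,000 + 207,000,000×18.4 = 18,910,300,000; volume = 832,000,000 m³
S = 18,910,300,000 / 832,000,000 = 22.7287 PSU

22.7 PSU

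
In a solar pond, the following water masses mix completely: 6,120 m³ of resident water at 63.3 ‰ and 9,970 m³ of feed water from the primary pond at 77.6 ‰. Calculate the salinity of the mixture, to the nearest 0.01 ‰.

72.16 ‰

Mass of salt is conserved:
salt = 6,120×63.3 + 9,970×77.6 = 387,396 + 773,672 = 1,161,068
volume = 6,120 + 9,970 = 16,090 m³
S = 1,161,068 / 16,090 = 72.1608 ‰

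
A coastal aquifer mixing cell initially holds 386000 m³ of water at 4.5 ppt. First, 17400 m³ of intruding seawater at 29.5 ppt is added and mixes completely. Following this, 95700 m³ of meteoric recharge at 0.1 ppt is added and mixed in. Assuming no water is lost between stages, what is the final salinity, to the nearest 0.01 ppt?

Conserving salt mass:
Initial salt = 386,000×4.5 = 1,737,000
After stage 1: salt = 1,737,000 + 17,400×29.5 = 2,250,300; volume = 403,400 m³; S = 5.578 ppt
After stage 2: salt = 2,250,300 + 95,700×0.1 = 2,259,870; volume = 499,100 m³
S = 2,259,870 / 499,100 = 4.5279 ppt

4.53 ppt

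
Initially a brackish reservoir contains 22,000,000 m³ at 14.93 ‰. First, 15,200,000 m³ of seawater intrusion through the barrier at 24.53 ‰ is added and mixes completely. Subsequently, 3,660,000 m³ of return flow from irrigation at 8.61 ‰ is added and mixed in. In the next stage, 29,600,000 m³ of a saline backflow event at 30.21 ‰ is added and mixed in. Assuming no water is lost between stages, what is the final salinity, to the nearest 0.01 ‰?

23.09 ‰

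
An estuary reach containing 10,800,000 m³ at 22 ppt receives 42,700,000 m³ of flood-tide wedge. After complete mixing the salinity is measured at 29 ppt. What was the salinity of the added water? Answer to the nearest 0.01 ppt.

30.77 ppt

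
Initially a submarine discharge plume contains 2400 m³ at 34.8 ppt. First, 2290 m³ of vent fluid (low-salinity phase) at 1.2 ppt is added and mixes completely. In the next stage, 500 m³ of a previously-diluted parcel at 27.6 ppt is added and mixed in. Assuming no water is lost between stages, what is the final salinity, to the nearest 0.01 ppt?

19.28 ppt

Weighted by volume,
Initial salt = 2,400×34.8 = 83,520
After stage 1: salt = 83,520 + 2,290×1.2 = 86,268; volume = 4,690 m³; S = 18.394 ppt
After stage 2: salt = 86,268 + 500×27.6 = 100,068; volume = 5,190 m³
S = 100,068 / 5,190 = 19.2809 ppt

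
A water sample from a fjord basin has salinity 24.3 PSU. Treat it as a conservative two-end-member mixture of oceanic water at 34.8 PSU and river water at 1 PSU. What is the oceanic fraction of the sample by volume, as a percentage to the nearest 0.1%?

Let g be the oceanic fraction. Salt balance per unit volume:
g×34.8 + (1−g)×1 = 24.3
g = (24.3 − 1) / (34.8 − 1) = 23.3/33.8 = 0.6893

68.9%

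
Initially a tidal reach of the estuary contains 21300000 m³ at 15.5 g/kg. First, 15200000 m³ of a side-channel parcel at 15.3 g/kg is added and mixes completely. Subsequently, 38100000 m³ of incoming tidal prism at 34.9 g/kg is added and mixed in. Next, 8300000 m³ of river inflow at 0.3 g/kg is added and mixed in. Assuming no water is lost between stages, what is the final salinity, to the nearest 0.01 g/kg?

Total salt / total volume:
Initial salt = 21,300,000×15.5 = 330,150,000
After stage 1: salt = 330,150,000 + 15,200,000×15.3 = 562,710,000; volume = 36,500,000 m³; S = 15.417 g/kg
After stage 2: salt = 562,710,000 + 38,100,000×34.9 = 1,892,400,000; volume = 74,600,000 m³; S = 25.367 g/kg
After stage 3: salt = 1,892,400,000 + 8,300,000×0.3 = 1,894,890,000; volume = 82,900,000 m³
S = 1,894,890,000 / 82,900,000 = 22.8575 g/kg

22.86 g/kg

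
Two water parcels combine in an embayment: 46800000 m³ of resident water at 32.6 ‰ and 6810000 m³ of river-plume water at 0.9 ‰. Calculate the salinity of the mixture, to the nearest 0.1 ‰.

Salt balance:
salt = 46,800,000×32.6 + 6,810,000×0.9 = 1,525,680,000 + 6,129,000 = 1,531,809,000
volume = 46,800,000 + 6,810,000 = 53,610,000 m³
S = 1,531,809,000 / 53,610,000 = 28.573 ‰

28.6 ‰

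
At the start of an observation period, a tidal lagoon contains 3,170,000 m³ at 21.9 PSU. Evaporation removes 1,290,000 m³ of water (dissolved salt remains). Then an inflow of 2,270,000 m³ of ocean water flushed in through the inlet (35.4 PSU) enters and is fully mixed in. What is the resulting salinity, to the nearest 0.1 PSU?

After evaporation: salt = 3,170,000×21.9 = 69,423,000; volume = 3,170,000 − 1,290,000 = 1,880,000 m³
After mixing: salt = 69,423,000 + 2,270,000×35.4 = 149,781,000; volume = 1,880,000 + 2,270,000 = 4,150,000 m³
S = 149,781,000 / 4,150,000 = 36.0918 PSU

36.1 PSU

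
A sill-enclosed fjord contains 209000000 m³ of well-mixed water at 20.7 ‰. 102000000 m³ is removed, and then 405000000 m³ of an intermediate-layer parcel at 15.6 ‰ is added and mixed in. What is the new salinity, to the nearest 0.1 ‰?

16.7 ‰

Remaining after removal: 107,000,000 m³ at 20.7 ‰ (salt = 2,214,900,000)
After addition: salt = 2,214,900,000 + 405,000,000×15.6 = 8,532,900,000; volume = 512,000,000 m³
S = 8,532,900,000 / 512,000,000 = 16.6658 ‰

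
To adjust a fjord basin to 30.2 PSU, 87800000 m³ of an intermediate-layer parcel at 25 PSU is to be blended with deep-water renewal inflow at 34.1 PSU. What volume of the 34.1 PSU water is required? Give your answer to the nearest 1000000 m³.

117000000 m³

Salt balance: 87,800,000×25 + V×34.1 = (87,800,000+V)×30.2
2,195,000,000 + 34.1V = 2,651,560,000 + 30.2V
456,560,000 = 3.9V
V = 117,066,666.67 m³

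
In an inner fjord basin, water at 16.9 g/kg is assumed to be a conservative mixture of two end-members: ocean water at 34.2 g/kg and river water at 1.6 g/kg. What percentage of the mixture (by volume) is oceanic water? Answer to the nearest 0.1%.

46.9%

Let g be the oceanic fraction. Salt balance per unit volume:
g×34.2 + (1−g)×1.6 = 16.9
g = (16.9 − 1.6) / (34.2 − 1.6) = 15.3/32.6 = 0.4693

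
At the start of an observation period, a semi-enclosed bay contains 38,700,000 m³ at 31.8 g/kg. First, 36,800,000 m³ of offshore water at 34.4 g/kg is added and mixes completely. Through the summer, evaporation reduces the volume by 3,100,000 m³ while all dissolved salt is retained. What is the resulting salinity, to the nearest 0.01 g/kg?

34.48 g/kg

After mixing: salt = 38,700,000×31.8 + 36,800,000×34.4 = 2,496,580,000; volume = 75,500,000 m³
After evaporation: salt unchanged = 2,496,580,000; volume = 75,500,000 − 3,100,000 = 72,400,000 m³
S = 2,496,580,000 / 72,400,000 = 34.4831 g/kg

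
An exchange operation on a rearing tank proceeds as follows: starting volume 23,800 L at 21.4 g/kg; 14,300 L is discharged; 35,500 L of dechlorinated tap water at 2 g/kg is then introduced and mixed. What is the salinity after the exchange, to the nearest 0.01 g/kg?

6.10 g/kg

Remaining after removal: 9,500 L at 21.4 g/kg (salt = 203,300)
After addition: salt = 203,300 + 35,500×2 = 274,300; volume = 45,000 L
S = 274,300 / 45,000 = 6.0956 g/kg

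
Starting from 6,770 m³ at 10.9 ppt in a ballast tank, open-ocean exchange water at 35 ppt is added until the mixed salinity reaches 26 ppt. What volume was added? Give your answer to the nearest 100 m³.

Salt balance: 6,770×10.9 + V×35 = (6,770+V)×26
73,793 + 35V = 176,020 + 26V
102,227 = 9V
V = 11,358.56 m³

11400 m³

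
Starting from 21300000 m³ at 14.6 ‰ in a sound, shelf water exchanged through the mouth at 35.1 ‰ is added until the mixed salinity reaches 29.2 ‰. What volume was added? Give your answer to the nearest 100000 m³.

Salt balance: 21,300,000×14.6 + V×35.1 = (21,300,000+V)×29.2
310,980,000 + 35.1V = 621,960,000 + 29.2V
310,980,000 = 5.9V
V = 52,708,474.58 m³

52700000 m³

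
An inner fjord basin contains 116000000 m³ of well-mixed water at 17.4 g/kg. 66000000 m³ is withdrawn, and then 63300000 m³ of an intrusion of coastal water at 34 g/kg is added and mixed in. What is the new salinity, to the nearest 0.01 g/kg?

Remaining after removal: 50,000,000 m³ at 17.4 g/kg (salt = 870,000,000)
After addition: salt = 870,000,000 + 63,300,000×34 = 3,022,200,000; volume = 113,300,000 m³
S = 3,022,200,000 / 113,300,000 = 26.6743 g/kg

26.67 g/kg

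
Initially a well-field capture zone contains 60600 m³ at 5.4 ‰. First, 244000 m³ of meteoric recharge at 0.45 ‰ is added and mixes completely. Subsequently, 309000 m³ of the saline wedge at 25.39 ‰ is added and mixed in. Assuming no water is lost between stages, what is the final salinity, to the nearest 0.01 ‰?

Salt balance:
Initial salt = 60,600×5.4 = 327,240
After stage 1: salt = 327,240 + 244,000×0.45 = 437,040; volume = 304,600 m³; S = 1.435 ‰
After stage 2: salt = 437,040 + 309,000×25.39 = 8,282,550; volume = 613,600 m³
S = 8,282,550 / 613,600 = 13.4983 ‰

13.50 ‰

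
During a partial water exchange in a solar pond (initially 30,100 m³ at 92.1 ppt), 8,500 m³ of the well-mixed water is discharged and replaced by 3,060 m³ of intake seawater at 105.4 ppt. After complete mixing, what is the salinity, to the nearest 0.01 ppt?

93.75 ppt

Remaining after removal: 21,600 m³ at 92.1 ppt (salt = 1,989,360)
After addition: salt = 1,989,360 + 3,060×105.4 = 2,311,884; volume = 24,660 m³
S = 2,311,884 / 24,660 = 93.7504 ppt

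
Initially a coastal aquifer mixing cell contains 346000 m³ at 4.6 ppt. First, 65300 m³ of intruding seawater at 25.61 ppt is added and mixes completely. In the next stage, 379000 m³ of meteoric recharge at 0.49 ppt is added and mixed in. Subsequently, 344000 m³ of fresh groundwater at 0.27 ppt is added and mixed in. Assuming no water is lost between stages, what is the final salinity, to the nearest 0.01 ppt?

3.12 ppt

Total salt / total volume:
Initial salt = 346,000×4.6 = 1,591,600
After stage 1: salt = 1,591,600 + 65,300×25.61 = 3,263,933; volume = 411,300 m³; S = 7.936 ppt
After stage 2: salt = 3,263,933 + 379,000×0.49 = 3,449,643; volume = 790,300 m³; S = 4.365 ppt
After stage 3: salt = 3,449,643 + 344,000×0.27 = 3,542,523; volume = 1,134,300 m³
S = 3,542,523 / 1,134,300 = 3.1231 ppt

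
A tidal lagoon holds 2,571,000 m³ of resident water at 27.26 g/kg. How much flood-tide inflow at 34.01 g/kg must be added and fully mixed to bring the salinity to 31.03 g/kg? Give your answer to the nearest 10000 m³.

3250000 m³

Salt balance: 2,571,000×27.26 + V×34.01 = (2,571,000+V)×31.03
70,085,460 + 34.01V = 79,778,130 + 31.03V
9,692,670 = 2.98V
V = 3,252,573.83 m³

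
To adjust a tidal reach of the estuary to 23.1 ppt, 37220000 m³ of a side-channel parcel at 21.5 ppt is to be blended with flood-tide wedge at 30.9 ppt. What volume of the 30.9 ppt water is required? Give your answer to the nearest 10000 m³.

Salt balance: 37,220,000×21.5 + V×30.9 = (37,220,000+V)×23.1
800,230,000 + 30.9V = 859,782,000 + 23.1V
59,552,000 = 7.8V
V = 7,634,871.79 m³

7630000 m³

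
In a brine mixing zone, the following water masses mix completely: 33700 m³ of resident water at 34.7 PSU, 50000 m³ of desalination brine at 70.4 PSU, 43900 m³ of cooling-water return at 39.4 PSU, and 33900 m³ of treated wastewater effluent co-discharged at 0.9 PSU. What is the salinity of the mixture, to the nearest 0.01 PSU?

39.94 PSU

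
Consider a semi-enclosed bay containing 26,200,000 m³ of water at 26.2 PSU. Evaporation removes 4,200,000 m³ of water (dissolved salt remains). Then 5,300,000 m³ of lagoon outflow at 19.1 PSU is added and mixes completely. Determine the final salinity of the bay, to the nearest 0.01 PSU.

28.85 PSU

After evaporation: salt = 26,200,000×26.2 = 686,440,000; volume = 26,200,000 − 4,200,000 = 22,000,000 m³
After mixing: salt = 686,440,000 + 5,300,000×19.1 = 787,670,000; volume = 22,000,000 + 5,300,000 = 27,300,000 m³
S = 787,670,000 / 27,300,000 = 28.8524 PSU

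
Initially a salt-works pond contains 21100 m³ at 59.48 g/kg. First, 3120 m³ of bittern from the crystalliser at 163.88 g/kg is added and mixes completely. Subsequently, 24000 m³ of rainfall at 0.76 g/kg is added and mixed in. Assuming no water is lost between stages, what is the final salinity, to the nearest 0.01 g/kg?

Mass of salt is conserved:
Initial salt = 21,100×59.48 = 1,255,028
After stage 1: salt = 1,255,028 + 3,120×163.88 = 1,766,333.6; volume = 24,220 m³; S = 72.929 g/kg
After stage 2: salt = 1,766,333.6 + 24,000×0.76 = 1,784,573.6; volume = 48,220 m³
S = 1,784,573.6 / 48,220 = 37.009 g/kg

37.01 g/kg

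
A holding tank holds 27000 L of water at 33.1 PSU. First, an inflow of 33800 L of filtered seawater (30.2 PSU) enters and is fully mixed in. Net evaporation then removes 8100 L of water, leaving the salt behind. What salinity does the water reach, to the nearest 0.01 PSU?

After mixing: salt = 27,000×33.1 + 33,800×30.2 = 1,914,460; volume = 60,800 L
After evaporation: salt unchanged = 1,914,460; volume = 60,800 − 8,100 = 52,700 L
S = 1,914,460 / 52,700 = 36.3275 PSU

36.33 PSU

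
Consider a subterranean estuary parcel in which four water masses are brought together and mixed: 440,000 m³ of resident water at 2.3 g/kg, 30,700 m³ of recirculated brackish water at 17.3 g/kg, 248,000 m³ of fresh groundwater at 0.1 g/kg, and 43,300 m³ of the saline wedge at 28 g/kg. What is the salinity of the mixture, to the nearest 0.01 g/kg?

By conservation of dissolved salt,
salt = 440,000×2.3 + 30,700×17.3 + 248,000×0.1 + 43,300×28 = 1,012,000 + 531,110 + 24,800 + 1,212,400 = 2,780,310
volume = 440,000 + 30,700 + 248,000 + 43,300 = 762,000 m³
S = 2,780,310 / 762,000 = 3.6487 g/kg

3.65 g/kg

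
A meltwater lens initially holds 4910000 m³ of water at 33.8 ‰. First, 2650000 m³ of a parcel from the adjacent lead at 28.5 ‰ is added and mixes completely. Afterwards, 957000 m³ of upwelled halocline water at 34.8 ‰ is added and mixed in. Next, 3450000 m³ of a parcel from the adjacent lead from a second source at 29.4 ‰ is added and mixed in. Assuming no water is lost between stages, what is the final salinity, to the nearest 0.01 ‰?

31.44 ‰

Mass of salt is conserved:
Initial salt = 4,910,000×33.8 = 165,958,000
After stage 1: salt = 165,958,000 + 2,650,000×28.5 = 241,483,000; volume = 7,560,000 m³; S = 31.942 ‰
After stage 2: salt = 241,483,000 + 957,000×34.8 = 274,786,600; volume = 8,517,000 m³; S = 32.263 ‰
After stage 3: salt = 274,786,600 + 3,450,000×29.4 = 376,216,600; volume = 11,967,000 m³
S = 376,216,600 / 11,967,000 = 31.4378 ‰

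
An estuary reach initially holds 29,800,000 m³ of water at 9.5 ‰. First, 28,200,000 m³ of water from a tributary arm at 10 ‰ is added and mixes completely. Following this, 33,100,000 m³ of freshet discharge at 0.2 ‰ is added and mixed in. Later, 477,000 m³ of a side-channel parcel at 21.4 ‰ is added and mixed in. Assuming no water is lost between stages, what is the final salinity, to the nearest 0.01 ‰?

Salt balance:
Initial salt = 29,800,000×9.5 = 283,100,000
After stage 1: salt = 283,100,000 + 28,200,000×10 = 565,100,000; volume = 58,000,000 m³; S = 9.743 ‰
After stage 2: salt = 565,100,000 + 33,100,000×0.2 = 571,720,000; volume = 91,100,000 m³; S = 6.276 ‰
After stage 3: salt = 571,720,000 + 477,000×21.4 = 581,927,800; volume = 91,577,000 m³
S = 581,927,800 / 91,577,000 = 6.3545 ‰

6.35 ‰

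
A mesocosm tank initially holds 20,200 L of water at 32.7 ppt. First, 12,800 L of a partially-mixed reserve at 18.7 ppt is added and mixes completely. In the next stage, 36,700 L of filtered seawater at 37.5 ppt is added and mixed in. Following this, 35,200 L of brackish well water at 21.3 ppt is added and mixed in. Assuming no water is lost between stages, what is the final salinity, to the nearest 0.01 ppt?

28.85 ppt

Conserving salt mass:
Initial salt = 20,200×32.7 = 660,540
After stage 1: salt = 660,540 + 12,800×18.7 = 899,900; volume = 33,000 L; S = 27.27 ppt
After stage 2: salt = 899,900 + 36,700×37.5 = 2,276,150; volume = 69,700 L; S = 32.656 ppt
After stage 3: salt = 2,276,150 + 35,200×21.3 = 3,025,910; volume = 104,900 L
S = 3,025,910 / 104,900 = 28.8457 ppt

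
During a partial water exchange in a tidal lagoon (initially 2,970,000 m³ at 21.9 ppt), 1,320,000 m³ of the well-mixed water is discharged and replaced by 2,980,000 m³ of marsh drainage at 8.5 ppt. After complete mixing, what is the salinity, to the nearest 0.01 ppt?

13.28 ppt

Remaining after removal: 1,650,000 m³ at 21.9 ppt (salt = 36,135,000)
After addition: salt = 36,135,000 + 2,980,000×8.5 = 61,465,000; volume = 4,630,000 m³
S = 61,465,000 / 4,630,000 = 13.2754 ppt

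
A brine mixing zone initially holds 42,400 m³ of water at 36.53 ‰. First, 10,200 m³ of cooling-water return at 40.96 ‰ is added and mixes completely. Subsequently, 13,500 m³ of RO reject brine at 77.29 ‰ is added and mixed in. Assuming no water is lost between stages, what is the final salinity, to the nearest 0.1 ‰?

Mass of salt is conserved:
Initial salt = 42,400×36.53 = 1,548,872
After stage 1: salt = 1,548,872 + 10,200×40.96 = 1,966,664; volume = 52,600 m³; S = 37.389 ‰
After stage 2: salt = 1,966,664 + 13,500×77.29 = 3,010,079; volume = 66,100 m³
S = 3,010,079 / 66,100 = 45.5383 ‰

45.5 ‰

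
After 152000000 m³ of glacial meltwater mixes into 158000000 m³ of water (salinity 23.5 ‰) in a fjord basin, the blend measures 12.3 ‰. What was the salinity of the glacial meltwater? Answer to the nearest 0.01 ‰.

0.66 ‰

Salt balance: 158,000,000×23.5 + 152,000,000×S = 310,000,000×12.3
3,713,000,000 + 152,000,000·S = 3,813,000,000
S = (3,813,000,000 − 3,713,000,000) / 152,000,000 = 0.6579 ‰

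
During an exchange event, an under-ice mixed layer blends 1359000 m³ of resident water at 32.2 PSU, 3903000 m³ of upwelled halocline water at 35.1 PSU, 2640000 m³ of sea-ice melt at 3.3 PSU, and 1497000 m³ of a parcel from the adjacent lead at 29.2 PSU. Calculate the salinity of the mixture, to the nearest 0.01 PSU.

Salt balance:
salt = 1,359,000×32.2 + 3,903,000×35.1 + 2,640,000×3.3 + 1,497,000×29.2 = 43,759,800 + 136,995,300 + 8,712,000 + 43,712,400 = 233,179,500
volume = 1,359,000 + 3,903,000 + 2,640,000 + 1,497,000 = 9,399,000 m³
S = 233,179,500 / 9,399,000 = 24.809 PSU

24.81 PSU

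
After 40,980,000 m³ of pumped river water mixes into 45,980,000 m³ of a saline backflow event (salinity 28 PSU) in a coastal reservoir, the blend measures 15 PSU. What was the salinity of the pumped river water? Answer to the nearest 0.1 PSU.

Salt balance: 45,980,000×28 + 40,980,000×S = 86,960,000×15
1,287,440,000 + 40,980,000·S = 1,304,400,000
S = (1,304,400,000 − 1,287,440,000) / 40,980,000 = 0.4139 PSU

0.4 PSU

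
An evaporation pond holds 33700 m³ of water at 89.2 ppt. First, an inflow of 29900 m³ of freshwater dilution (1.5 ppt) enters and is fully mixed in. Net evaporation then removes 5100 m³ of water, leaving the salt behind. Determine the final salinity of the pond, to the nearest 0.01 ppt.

After mixing: salt = 33,700×89.2 + 29,900×1.5 = 3,050,890; volume = 63,600 m³
After evaporation: salt unchanged = 3,050,890; volume = 63,600 − 5,100 = 58,500 m³
S = 3,050,890 / 58,500 = 52.152 ppt

52.15 ppt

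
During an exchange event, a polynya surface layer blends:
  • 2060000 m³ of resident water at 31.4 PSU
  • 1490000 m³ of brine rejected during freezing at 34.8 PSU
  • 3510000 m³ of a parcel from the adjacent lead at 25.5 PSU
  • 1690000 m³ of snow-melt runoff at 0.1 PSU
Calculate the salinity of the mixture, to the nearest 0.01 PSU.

23.57 PSU

Weighted by volume,
salt = 2,060,000×31.4 + 1,490,000×34.8 + 3,510,000×25.5 + 1,690,000×0.1 = 64,684,000 + 51,852,000 + 89,505,000 + 169,000 = 206,210,000
volume = 2,060,000 + 1,490,000 + 3,510,000 + 1,690,000 = 8,750,000 m³
S = 206,210,000 / 8,750,000 = 23.5669 PSU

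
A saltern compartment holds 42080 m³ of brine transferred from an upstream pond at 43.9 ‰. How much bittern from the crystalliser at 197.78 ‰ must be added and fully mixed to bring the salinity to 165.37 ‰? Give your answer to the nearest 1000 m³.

158000 m³

Salt balance: 42,080×43.9 + V×197.78 = (42,080+V)×165.37
1,847,312 + 197.78V = 6,958,769.6 + 165.37V
5,111,457.6 = 32.41V
V = 157,712.36 m³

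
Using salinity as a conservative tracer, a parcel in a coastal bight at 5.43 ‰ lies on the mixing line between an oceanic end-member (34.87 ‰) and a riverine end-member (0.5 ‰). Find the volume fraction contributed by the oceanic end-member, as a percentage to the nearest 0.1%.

Let g be the oceanic fraction. Salt balance per unit volume:
g×34.87 + (1−g)×0.5 = 5.43
g = (5.43 − 0.5) / (34.87 − 0.5) = 4.93/34.37 = 0.1434

14.3%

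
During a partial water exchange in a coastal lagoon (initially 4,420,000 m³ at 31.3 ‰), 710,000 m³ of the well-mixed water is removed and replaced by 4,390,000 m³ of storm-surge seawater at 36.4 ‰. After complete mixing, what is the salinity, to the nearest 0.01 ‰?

34.06 ‰

Remaining after removal: 3,710,000 m³ at 31.3 ‰ (salt = 116,123,000)
After addition: salt = 116,123,000 + 4,390,000×36.4 = 275,919,000; volume = 8,100,000 m³
S = 275,919,000 / 8,100,000 = 34.0641 ‰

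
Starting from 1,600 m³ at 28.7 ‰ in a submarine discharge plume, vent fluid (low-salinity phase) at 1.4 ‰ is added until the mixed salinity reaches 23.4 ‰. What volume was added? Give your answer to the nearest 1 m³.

385 m³

Salt balance: 1,600×28.7 + V×1.4 = (1,600+V)×23.4
45,920 + 1.4V = 37,440 + 23.4V
8,480 = 22V
V = 385.45 m³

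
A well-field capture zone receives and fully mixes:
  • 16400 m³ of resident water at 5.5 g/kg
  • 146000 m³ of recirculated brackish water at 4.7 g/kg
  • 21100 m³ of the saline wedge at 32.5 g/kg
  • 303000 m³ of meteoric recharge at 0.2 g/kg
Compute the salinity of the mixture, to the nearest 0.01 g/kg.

3.13 g/kg

Conserving salt mass:
salt = 16,400×5.5 + 146,000×4.7 + 21,100×32.5 + 303,000×0.2 = 90,200 + 686,200 + 685,750 + 60,600 = 1,522,750
volume = 16,400 + 146,000 + 21,100 + 303,000 = 486,500 m³
S = 1,522,750 / 486,500 = 3.13 g/kg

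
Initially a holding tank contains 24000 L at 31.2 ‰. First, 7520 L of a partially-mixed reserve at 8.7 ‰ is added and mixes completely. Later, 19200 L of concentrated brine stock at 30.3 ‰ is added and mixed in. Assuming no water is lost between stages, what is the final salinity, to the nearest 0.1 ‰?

27.5 ‰

Salt balance:
Initial salt = 24,000×31.2 = 748,800
After stage 1: salt = 748,800 + 7,520×8.7 = 814,224; volume = 31,520 L; S = 25.832 ‰
After stage 2: salt = 814,224 + 19,200×30.3 = 1,395,984; volume = 50,720 L
S = 1,395,984 / 50,720 = 27.5233 ‰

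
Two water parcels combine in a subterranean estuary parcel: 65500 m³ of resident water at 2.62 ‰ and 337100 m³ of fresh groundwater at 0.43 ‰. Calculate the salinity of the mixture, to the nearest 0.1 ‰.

0.8 ‰

By conservation of dissolved salt,
salt = 65,500×2.62 + 337,100×0.43 = 171,610 + 144,953 = 316,563
volume = 65,500 + 337,100 = 402,600 m³
S = 316,563 / 402,600 = 0.786 ‰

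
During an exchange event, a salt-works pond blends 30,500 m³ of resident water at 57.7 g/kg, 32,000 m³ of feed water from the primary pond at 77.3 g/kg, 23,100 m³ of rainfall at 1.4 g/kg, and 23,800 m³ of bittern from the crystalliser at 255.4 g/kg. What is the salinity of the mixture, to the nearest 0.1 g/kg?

94.6 g/kg

Weighted by volume,
salt = 30,500×57.7 + 32,000×77.3 + 23,100×1.4 + 23,800×255.4 = 1,759,850 + 2,473,600 + 32,340 + 6,078,520 = 10,344,310
volume = 30,500 + 32,000 + 23,100 + 23,800 = 109,400 m³
S = 10,344,310 / 109,400 = 94.555 g/kg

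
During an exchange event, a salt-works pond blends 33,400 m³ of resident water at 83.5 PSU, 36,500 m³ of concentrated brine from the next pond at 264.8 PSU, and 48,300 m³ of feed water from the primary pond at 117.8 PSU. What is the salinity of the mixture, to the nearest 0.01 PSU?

By conservation of dissolved salt,
salt = 33,400×83.5 + 36,500×264.8 + 48,300×117.8 = 2,788,900 + 9,665,200 + 5,689,740 = 18,143,840
volume = 33,400 + 36,500 + 48,300 = 118,200 m³
S = 18,143,840 / 118,200 = 153.5012 PSU

153.50 PSU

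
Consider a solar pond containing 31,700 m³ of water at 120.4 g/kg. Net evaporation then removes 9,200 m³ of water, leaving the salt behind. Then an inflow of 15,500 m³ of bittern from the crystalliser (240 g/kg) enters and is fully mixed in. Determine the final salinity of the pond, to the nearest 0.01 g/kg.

After evaporation: salt = 31,700×120.4 = 3,816,680; volume = 31,700 − 9,200 = 22,500 m³
After mixing: salt = 3,816,680 + 15,500×240 = 7,536,680; volume = 22,500 + 15,500 = 38,000 m³
S = 7,536,680 / 38,000 = 198.3337 g/kg

198.33 g/kg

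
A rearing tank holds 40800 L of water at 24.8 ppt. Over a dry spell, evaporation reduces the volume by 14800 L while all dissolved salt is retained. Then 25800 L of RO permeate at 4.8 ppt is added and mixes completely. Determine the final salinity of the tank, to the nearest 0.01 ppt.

21.92 ppt

After evaporation: salt = 40,800×24.8 = 1,011,840; volume = 40,800 − 14,800 = 26,000 L
After mixing: salt = 1,011,840 + 25,800×4.8 = 1,135,680; volume = 26,000 + 25,800 = 51,800 L
S = 1,135,680 / 51,800 = 21.9243 ppt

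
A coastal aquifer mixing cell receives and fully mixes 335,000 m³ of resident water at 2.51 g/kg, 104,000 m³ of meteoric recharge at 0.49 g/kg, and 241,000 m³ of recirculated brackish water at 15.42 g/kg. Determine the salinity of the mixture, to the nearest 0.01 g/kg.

Weighted by volume,
salt = 335,000×2.51 + 104,000×0.49 + 241,000×15.42 = 840,850 + 50,960 + 3,716,220 = 4,608,030
volume = 335,000 + 104,000 + 241,000 = 680,000 m³
S = 4,608,030 / 680,000 = 6.7765 g/kg

6.78 g/kg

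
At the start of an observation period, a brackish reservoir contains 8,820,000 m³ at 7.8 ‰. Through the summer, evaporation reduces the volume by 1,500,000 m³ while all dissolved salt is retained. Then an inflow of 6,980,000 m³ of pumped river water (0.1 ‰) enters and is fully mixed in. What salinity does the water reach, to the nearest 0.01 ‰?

4.86 ‰

After evaporation: salt = 8,820,000×7.8 = 68,796,000; volume = 8,820,000 − 1,500,000 = 7,320,000 m³
After mixing: salt = 68,796,000 + 6,980,000×0.1 = 69,494,000; volume = 7,320,000 + 6,980,000 = 14,300,000 m³
S = 69,494,000 / 14,300,000 = 4.8597 ‰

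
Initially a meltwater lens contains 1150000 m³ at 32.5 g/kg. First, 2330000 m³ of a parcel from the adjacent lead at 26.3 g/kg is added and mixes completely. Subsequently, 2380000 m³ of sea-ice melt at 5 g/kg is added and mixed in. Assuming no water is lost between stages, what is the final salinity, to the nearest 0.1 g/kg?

18.9 g/kg

By conservation of dissolved salt,
Initial salt = 1,150,000×32.5 = 37,375,000
After stage 1: salt = 37,375,000 + 2,330,000×26.3 = 98,654,000; volume = 3,480,000 m³; S = 28.349 g/kg
After stage 2: salt = 98,654,000 + 2,380,000×5 = 110,554,000; volume = 5,860,000 m³
S = 110,554,000 / 5,860,000 = 18.8659 g/kg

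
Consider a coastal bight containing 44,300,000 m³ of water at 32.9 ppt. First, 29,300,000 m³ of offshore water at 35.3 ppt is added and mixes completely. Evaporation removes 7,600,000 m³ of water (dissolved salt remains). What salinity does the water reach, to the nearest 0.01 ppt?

37.75 ppt

After mixing: salt = 44,300,000×32.9 + 29,300,000×35.3 = 2,491,760,000; volume = 73,600,000 m³
After evaporation: salt unchanged = 2,491,760,000; volume = 73,600,000 − 7,600,000 = 66,000,000 m³
S = 2,491,760,000 / 66,000,000 = 37.7539 ppt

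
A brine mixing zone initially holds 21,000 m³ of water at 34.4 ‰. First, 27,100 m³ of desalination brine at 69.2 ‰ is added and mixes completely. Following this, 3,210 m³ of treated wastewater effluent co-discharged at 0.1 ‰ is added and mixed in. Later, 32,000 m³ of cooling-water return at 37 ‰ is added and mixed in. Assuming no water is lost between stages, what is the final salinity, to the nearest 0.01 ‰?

Weighted by volume,
Initial salt = 21,000×34.4 = 722,400
After stage 1: salt = 722,400 + 27,100×69.2 = 2,597,720; volume = 48,100 m³; S = 54.007 ‰
After stage 2: salt = 2,597,720 + 3,210×0.1 = 2,598,041; volume = 51,310 m³; S = 50.634 ‰
After stage 3: salt = 2,598,041 + 32,000×37 = 3,782,041; volume = 83,310 m³
S = 3,782,041 / 83,310 = 45.3972 ‰

45.40 ‰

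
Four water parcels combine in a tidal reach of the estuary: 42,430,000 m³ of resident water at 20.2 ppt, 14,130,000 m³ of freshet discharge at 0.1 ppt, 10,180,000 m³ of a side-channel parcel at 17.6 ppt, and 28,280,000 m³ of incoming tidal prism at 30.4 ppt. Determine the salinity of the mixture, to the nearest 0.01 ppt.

19.97 ppt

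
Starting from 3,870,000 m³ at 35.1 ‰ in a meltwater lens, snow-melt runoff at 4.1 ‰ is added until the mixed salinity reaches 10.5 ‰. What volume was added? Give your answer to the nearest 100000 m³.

14900000 m³

Salt balance: 3,870,000×35.1 + V×4.1 = (3,870,000+V)×10.5
135,837,000 + 4.1V = 40,635,000 + 10.5V
95,202,000 = 6.4V
V = 14,875,312.5 m³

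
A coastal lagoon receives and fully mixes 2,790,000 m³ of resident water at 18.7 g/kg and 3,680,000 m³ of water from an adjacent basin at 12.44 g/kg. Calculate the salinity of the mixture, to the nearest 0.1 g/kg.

By conservation of dissolved salt,
salt = 2,790,000×18.7 + 3,680,000×12.44 = 52,173,000 + 45,779,200 = 97,952,200
volume = 2,790,000 + 3,680,000 = 6,470,000 m³
S = 97,952,200 / 6,470,000 = 15.139 g/kg

15.1 g/kg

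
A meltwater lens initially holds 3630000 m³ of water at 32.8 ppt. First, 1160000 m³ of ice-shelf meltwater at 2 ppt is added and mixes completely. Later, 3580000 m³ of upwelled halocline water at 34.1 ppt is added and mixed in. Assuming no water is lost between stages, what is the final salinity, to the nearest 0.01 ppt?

29.09 ppt

Total salt / total volume:
Initial salt = 3,630,000×32.8 = 119,064,000
After stage 1: salt = 119,064,000 + 1,160,000×2 = 121,384,000; volume = 4,790,000 m³; S = 25.341 ppt
After stage 2: salt = 121,384,000 + 3,580,000×34.1 = 243,462,000; volume = 8,370,000 m³
S = 243,462,000 / 8,370,000 = 29.0875 ppt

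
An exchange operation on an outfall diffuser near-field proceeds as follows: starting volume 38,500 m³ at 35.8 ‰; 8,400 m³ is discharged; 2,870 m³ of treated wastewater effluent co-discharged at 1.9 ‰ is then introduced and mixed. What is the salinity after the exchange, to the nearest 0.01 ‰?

32.85 ‰

Remaining after removal: 30,100 m³ at 35.8 ‰ (salt = 1,077,580)
After addition: salt = 1,077,580 + 2,870×1.9 = 1,083,033; volume = 32,970 m³
S = 1,083,033 / 32,970 = 32.849 ‰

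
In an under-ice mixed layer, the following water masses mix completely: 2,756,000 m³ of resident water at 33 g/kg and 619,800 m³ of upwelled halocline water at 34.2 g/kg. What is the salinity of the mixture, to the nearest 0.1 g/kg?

33.2 g/kg

Total salt / total volume:
salt = 2,756,000×33 + 619,800×34.2 = 90,948,000 + 21,197,160 = 112,145,160
volume = 2,756,000 + 619,800 = 3,375,800 m³
S = 112,145,160 / 3,375,800 = 33.22 g/kg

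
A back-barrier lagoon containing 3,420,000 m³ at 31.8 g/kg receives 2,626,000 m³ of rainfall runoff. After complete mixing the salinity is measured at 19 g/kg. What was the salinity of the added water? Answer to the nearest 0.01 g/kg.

Salt balance: 3,420,000×31.8 + 2,626,000×S = 6,046,000×19
108,756,000 + 2,626,000·S = 114,874,000
S = (114,874,000 − 108,756,000) / 2,626,000 = 2.3298 g/kg

2.33 g/kg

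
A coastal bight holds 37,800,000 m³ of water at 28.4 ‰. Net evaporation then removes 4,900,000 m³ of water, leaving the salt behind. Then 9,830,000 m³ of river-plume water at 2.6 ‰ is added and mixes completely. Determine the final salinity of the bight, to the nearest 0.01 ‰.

After evaporation: salt = 37,800,000×28.4 = 1,073,520,000; volume = 37,800,000 − 4,900,000 = 32,900,000 m³
After mixing: salt = 1,073,520,000 + 9,830,000×2.6 = 1,099,078,000; volume = 32,900,000 + 9,830,000 = 42,730,000 m³
S = 1,099,078,000 / 42,730,000 = 25.7215 ‰

25.72 ‰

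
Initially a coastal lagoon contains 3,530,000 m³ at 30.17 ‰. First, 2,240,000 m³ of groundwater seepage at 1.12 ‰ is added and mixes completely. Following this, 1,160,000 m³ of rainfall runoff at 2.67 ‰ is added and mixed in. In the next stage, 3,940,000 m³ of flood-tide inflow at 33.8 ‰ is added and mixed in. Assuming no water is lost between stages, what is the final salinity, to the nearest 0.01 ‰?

By conservation of dissolved salt,
Initial salt = 3,530,000×30.17 = 106,500,100
After stage 1: salt = 106,500,100 + 2,240,000×1.12 = 109,008,900; volume = 5,770,000 m³; S = 18.892 ‰
After stage 2: salt = 109,008,900 + 1,160,000×2.67 = 112,106,100; volume = 6,930,000 m³; S = 16.177 ‰
After stage 3: salt = 112,106,100 + 3,940,000×33.8 = 245,278,100; volume = 10,870,000 m³
S = 245,278,100 / 10,870,000 = 22.5647 ‰

22.56 ‰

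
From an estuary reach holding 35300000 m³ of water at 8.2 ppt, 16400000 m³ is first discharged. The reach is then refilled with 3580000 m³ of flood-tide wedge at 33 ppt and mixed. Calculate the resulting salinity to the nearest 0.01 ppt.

12.15 ppt

Remaining after removal: 18,900,000 m³ at 8.2 ppt (salt = 154,980,000)
After addition: salt = 154,980,000 + 3,580,000×33 = 273,120,000; volume = 22,480,000 m³
S = 273,120,000 / 22,480,000 = 12.1495 ppt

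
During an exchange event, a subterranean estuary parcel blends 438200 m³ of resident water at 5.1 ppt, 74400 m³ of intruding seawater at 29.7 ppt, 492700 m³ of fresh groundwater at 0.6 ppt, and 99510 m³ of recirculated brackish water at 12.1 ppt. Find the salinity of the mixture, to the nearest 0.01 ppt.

5.38 ppt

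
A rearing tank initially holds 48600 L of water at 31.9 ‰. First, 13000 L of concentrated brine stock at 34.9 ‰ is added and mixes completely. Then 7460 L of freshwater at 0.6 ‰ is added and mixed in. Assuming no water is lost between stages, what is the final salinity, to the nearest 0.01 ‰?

Total salt / total volume:
Initial salt = 48,600×31.9 = 1,550,340
After stage 1: salt = 1,550,340 + 13,000×34.9 = 2,004,040; volume = 61,600 L; S = 32.533 ‰
After stage 2: salt = 2,004,040 + 7,460×0.6 = 2,008,516; volume = 69,060 L
S = 2,008,516 / 69,060 = 29.0836 ‰

29.08 ‰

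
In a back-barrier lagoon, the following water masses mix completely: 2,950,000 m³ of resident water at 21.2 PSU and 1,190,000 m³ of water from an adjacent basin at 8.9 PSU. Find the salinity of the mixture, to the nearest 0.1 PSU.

17.7 PSU

Total salt / total volume:
salt = 2,950,000×21.2 + 1,190,000×8.9 = 62,540,000 + 10,591,000 = 73,131,000
volume = 2,950,000 + 1,190,000 = 4,140,000 m³
S = 73,131,000 / 4,140,000 = 17.664 PSU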